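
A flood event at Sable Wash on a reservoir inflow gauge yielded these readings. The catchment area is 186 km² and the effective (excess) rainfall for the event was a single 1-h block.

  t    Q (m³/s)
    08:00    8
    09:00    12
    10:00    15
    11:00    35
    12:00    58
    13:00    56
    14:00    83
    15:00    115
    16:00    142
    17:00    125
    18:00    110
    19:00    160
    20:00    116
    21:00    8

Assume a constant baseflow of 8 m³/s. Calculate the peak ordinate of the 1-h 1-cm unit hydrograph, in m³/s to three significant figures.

U_p ≈ 84.4 m³/s

Direct runoff: 0.0, 4.0, 7.0, 27.0, 50.0, 48.0, 75.0, 107.0, 134.0, 117.0, 102.0, 152.0, 108.0, 0.0 m³/s; ΣQ_DR = 931.0 m³/s, peak = 152.0 m³/s.
Runoff depth d = ΣQ_DR·Δt / A = 931.0 × 3600 / (186 km²) = 18.02 mm.
The 1-cm UH is the DRH scaled by (10 mm)/d, so U_p = 152.0 × 10/18.02 = 84.4 m³/s.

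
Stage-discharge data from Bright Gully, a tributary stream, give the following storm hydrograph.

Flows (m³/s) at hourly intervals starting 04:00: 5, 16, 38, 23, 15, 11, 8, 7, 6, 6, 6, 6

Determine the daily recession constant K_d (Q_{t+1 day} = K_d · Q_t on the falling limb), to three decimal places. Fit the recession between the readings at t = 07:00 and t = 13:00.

K_d ≈ 0.005

Between t = 07:00 and t = 13:00 the flow falls from 23 to 6 m³/s over 6×1 h = 6 h.
Per-interval ratio K = (6/23)^(1/6) = 0.7994; K_d = K^(24/1) = 0.005.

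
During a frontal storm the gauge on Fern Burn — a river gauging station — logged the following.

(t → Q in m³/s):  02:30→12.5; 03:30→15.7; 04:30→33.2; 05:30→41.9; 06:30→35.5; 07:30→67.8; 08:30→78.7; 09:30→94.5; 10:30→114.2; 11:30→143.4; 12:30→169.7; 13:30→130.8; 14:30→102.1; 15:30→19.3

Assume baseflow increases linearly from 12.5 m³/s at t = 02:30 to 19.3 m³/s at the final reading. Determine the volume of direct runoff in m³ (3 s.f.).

Direct-runoff ordinates (Q − Q_b): 0.00, 2.68, 19.65, 27.83, 20.91, 52.68, 63.06, 78.34, 97.52, 126.19, 151.97, 112.55, 83.32, 0.00 m³/s.
ΣQ_DR = 836.7 m³/s.
With Δt = 1 h = 3600 s, V = ΣQ_DR · Δt = 836.7 × 3600 = 3.01 × 10^6 m³.

V ≈ 3.01 × 10^6 m³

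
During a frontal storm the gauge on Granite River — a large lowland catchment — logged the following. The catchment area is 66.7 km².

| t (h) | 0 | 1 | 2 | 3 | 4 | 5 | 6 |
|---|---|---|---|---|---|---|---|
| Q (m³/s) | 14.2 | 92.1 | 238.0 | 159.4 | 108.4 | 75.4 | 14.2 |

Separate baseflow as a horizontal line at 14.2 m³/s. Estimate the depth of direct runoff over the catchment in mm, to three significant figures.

Direct runoff: 0.0, 77.9, 223.8, 145.2, 94.2, 61.2, 0.0 m³/s; ΣQ_DR = 602.3 m³/s.
V = ΣQ_DR · Δt = 602.3 × 3600 s = 2.168 × 10^6 m³.
Over A = 66.7 km², depth = V / A = 32.5 mm.

d ≈ 32.5 mm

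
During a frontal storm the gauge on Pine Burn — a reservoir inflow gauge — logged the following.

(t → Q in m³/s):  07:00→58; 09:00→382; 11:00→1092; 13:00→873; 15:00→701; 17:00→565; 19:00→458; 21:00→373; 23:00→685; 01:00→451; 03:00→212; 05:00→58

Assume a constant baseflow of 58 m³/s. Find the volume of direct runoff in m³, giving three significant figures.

Direct-runoff ordinates (Q − Q_b): 0.0, 324.0, 1034.0, 815.0, 643.0, 507.0, 400.0, 315.0, 627.0, 393.0, 154.0, 0.0 m³/s.
ΣQ_DR = 5212 m³/s.
With Δt = 2 h = 7200 s, V = ΣQ_DR · Δt = 5212 × 7200 = 3.75 × 10^7 m³.

V ≈ 3.75 × 10^7 m³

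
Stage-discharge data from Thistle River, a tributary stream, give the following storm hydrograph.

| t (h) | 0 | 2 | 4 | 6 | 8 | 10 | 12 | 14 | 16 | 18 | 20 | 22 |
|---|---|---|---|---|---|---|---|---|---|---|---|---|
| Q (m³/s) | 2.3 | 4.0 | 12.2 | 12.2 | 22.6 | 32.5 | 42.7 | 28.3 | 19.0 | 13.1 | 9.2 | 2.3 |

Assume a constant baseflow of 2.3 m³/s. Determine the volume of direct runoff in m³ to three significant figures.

V ≈ 1.24 × 10^6 m³

Direct-runoff ordinates (Q − Q_b): 0.0, 1.7, 9.9, 9.9, 20.3, 30.2, 40.4, 26.0, 16.7, 10.8, 6.9, 0.0 m³/s.
ΣQ_DR = 172.8 m³/s.
With Δt = 2 h = 7200 s, V = ΣQ_DR · Δt = 172.8 × 7200 = 1.24 × 10^6 m³.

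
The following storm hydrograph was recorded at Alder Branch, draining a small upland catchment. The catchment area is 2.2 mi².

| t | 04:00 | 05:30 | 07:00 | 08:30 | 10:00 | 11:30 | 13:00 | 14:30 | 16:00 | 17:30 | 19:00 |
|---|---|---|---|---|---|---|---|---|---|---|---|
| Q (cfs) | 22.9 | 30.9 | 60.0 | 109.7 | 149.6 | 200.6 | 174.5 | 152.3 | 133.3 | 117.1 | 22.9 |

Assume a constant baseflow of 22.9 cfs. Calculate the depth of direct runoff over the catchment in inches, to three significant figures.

Direct runoff: 0.0, 8.0, 37.1, 86.8, 126.7, 177.7, 151.6, 129.4, 110.4, 94.2, 0.0 cfs; ΣQ_DR = 921.9 cfs.
V = ΣQ_DR · Δt = 921.9 × 5400 s = 4.978 × 10^6 ft³.
Over A = 2.2 mi², depth = V / A = 0.974 in.

d ≈ 0.974 in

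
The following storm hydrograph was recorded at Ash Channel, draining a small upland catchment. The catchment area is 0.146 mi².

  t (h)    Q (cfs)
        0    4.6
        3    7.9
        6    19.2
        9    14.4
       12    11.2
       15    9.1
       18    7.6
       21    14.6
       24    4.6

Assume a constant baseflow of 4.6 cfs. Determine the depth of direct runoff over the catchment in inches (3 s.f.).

d ≈ 1.65 in

Direct runoff: 0.0, 3.3, 14.6, 9.8, 6.6, 4.5, 3.0, 10.0, 0.0 cfs; ΣQ_DR = 51.80 cfs.
V = ΣQ_DR · Δt = 51.80 × 10800 s = 5.594 × 10^5 ft³.
Over A = 0.146 mi², depth = V / A = 1.65 in.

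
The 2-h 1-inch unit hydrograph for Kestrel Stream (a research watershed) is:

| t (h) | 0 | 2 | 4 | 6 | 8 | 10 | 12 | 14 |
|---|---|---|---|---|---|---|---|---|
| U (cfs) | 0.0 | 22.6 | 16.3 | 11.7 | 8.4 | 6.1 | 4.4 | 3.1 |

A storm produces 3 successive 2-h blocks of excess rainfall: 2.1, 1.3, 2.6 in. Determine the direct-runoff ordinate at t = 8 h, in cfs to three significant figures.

By discrete convolution, Q_j = Σ (P_i / 1 in) · U_{j−i}.
At t = 8 h (j=4): Q = (2.1/1)·8.4 + (1.3/1)·11.7 + (2.6/1)·16.3 = 75.2 cfs.

Q ≈ 75.2 cfs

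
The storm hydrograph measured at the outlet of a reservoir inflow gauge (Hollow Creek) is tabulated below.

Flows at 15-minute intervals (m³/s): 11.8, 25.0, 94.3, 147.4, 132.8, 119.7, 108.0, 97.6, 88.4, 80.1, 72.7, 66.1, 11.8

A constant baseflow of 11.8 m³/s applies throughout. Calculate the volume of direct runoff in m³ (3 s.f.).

V ≈ 8.12 × 10^5 m³

Direct-runoff ordinates (Q − Q_b): 0.0, 13.2, 82.5, 135.6, 121.0, 107.9, 96.2, 85.8, 76.6, 68.3, 60.9, 54.3, 0.0 m³/s.
ΣQ_DR = 902.3 m³/s.
With Δt = 0.25 h = 900 s, V = ΣQ_DR · Δt = 902.3 × 900 = 8.12 × 10^5 m³.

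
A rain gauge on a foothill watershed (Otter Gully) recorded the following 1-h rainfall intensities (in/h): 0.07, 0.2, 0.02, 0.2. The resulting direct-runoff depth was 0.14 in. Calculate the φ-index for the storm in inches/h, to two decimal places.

Only the 2 blocks with intensity above φ contribute runoff: 0.2, 0.2 in/h.
Σ(I−φ)·Δt = d  ⇒  (0.2+0.2 − 2φ)·1 = 0.14
φ = (0.4000 − 0.14/1) / 2 = 0.13 in/h.

φ ≈ 0.13 in/h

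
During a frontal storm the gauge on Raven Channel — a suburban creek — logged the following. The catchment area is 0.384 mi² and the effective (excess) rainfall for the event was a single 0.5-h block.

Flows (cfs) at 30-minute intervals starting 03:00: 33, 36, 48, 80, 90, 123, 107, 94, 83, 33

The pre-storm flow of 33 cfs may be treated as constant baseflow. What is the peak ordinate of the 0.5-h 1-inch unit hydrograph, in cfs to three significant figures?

Direct runoff: 0.0, 3.0, 15.0, 47.0, 57.0, 90.0, 74.0, 61.0, 50.0, 0.0 cfs; ΣQ_DR = 397.0 cfs, peak = 90.0 cfs.
Runoff depth d = ΣQ_DR·Δt / A = 397.0 × 1800 / (0.384 mi²) = 0.8010 in.
The 1-inch UH is the DRH scaled by (1 in)/d, so U_p = 90.0 × 1/0.8010 = 112 cfs.

U_p ≈ 112 cfs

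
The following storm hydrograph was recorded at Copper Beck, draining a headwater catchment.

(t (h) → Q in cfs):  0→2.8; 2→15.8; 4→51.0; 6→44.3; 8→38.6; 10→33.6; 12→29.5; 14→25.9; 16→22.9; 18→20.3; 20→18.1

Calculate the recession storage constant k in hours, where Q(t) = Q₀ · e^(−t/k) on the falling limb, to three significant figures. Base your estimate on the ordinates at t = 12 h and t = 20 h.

k ≈ 16.4 h

On the falling limb, Q drops from 29.5 to 18.1 cfs between t = 12 h and t = 20 h (Δt = 8 h).
k = −Δt / ln(Q₂/Q₁) = −8 / ln(18.1/29.5) = 16.4 h.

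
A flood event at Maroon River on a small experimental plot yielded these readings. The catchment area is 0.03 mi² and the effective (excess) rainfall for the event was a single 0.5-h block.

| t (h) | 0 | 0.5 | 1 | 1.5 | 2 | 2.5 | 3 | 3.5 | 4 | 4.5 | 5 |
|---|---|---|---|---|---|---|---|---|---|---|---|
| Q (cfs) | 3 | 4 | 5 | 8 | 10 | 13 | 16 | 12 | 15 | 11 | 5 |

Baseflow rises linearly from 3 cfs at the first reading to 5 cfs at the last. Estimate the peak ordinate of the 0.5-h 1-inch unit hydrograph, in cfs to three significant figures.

U_p ≈ 7.88 cfs

Direct runoff: 0.00, 0.80, 1.60, 4.40, 6.20, 9.00, 11.80, 7.60, 10.40, 6.20, 0.00 cfs; ΣQ_DR = 58.00 cfs, peak = 11.80 cfs.
Runoff depth d = ΣQ_DR·Δt / A = 58.00 × 1800 / (0.03 mi²) = 1.498 in.
The 1-inch UH is the DRH scaled by (1 in)/d, so U_p = 11.80 × 1/1.498 = 7.88 cfs.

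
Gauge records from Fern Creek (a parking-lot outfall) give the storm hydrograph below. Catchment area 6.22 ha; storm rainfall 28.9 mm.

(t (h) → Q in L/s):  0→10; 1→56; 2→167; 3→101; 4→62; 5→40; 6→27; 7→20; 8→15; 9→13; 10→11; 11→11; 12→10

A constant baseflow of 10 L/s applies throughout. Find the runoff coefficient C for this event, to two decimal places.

ΣQ_DR = 413.0 L/s; V = ΣQ_DR·Δt = 1.487 × 10^6 L.
Runoff depth d = V / A = 23.90 mm.
C = d / P = 23.90 / 28.9 = 0.83.

C ≈ 0.83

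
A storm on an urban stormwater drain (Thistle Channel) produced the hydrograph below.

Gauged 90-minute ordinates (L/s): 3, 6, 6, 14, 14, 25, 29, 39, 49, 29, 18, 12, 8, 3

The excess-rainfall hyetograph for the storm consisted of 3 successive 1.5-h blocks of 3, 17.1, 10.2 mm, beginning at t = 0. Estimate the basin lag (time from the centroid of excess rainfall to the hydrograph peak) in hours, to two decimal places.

Centroid of excess rainfall: t_c = Σ P_i·t̄_i / ΣP_i = 2.6064 h (block centres at 0.75, 2.25, 3.75 h).
Hydrograph peak occurs at t = 12 h, so basin lag t_L = 12 − 2.6064 = 9.39 h.

t_L ≈ 9.39 h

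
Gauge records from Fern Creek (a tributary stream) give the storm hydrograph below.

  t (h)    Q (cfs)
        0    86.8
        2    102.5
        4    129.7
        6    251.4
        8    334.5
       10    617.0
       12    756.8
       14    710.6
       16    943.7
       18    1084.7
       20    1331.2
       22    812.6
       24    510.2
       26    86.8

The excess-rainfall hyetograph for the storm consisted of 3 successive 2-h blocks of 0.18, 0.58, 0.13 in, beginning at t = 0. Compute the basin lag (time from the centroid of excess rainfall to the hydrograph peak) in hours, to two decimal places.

Centroid of excess rainfall: t_c = Σ P_i·t̄_i / ΣP_i = 2.8876 h (block centres at 1, 3, 5 h).
Hydrograph peak occurs at t = 20 h, so basin lag t_L = 20 − 2.8876 = 17.11 h.

t_L ≈ 17.11 h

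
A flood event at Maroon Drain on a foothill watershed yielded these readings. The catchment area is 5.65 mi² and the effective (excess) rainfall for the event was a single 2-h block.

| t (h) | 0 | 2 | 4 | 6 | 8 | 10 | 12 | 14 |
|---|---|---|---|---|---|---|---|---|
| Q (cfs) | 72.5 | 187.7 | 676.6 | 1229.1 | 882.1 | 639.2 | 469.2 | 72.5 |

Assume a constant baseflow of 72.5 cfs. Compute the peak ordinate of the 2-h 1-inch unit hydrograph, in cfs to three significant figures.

U_p ≈ 578 cfs

Direct runoff: 0.0, 115.2, 604.1, 1156.6, 809.6, 566.7, 396.7, 0.0 cfs; ΣQ_DR = 3649 cfs, peak = 1156.6 cfs.
Runoff depth d = ΣQ_DR·Δt / A = 3649 × 7200 / (5.65 mi²) = 2.002 in.
The 1-inch UH is the DRH scaled by (1 in)/d, so U_p = 1156.6 × 1/2.002 = 578 cfs.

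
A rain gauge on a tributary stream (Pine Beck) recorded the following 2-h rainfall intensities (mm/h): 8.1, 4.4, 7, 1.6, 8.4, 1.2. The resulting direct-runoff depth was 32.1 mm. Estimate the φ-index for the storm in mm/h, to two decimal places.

φ ≈ 2.96 mm/h

Only the 4 blocks with intensity above φ contribute runoff: 8.1, 4.4, 7, 8.4 mm/h.
Σ(I−φ)·Δt = d  ⇒  (8.1+4.4+7+8.4 − 4φ)·2 = 32.1
φ = (27.90 − 32.1/2) / 4 = 2.96 mm/h.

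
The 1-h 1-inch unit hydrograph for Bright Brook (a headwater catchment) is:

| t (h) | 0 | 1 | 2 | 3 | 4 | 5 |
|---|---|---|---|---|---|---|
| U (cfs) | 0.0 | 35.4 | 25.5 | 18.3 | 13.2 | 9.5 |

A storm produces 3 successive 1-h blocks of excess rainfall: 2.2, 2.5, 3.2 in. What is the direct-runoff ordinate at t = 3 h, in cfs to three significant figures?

Q ≈ 217 cfs

By discrete convolution, Q_j = Σ (P_i / 1 in) · U_{j−i}.
At t = 3 h (j=3): Q = (2.2/1)·18.3 + (2.5/1)·25.5 + (3.2/1)·35.4 = 217 cfs.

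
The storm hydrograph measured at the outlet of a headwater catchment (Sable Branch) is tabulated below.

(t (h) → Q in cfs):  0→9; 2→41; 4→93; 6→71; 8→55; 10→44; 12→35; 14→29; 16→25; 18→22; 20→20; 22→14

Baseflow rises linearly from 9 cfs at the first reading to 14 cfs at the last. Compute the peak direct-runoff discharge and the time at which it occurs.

Subtracting baseflow gives direct-runoff ordinates: 0.00, 31.55, 83.09, 60.64, 44.18, 32.73, 23.27, 16.82, 12.36, 8.91, 6.45, 0.00 cfs.
The maximum is 83.09 cfs, occurring at the reading for t = 4 h.

Q_p = 83.09 cfs at t = 4 h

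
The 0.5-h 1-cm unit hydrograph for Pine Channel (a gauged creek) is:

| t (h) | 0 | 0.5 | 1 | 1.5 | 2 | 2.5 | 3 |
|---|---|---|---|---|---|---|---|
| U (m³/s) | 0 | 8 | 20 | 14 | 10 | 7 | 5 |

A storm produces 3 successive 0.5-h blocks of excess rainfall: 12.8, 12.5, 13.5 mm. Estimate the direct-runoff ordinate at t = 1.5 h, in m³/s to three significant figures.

By discrete convolution, Q_j = Σ (P_i / 10 mm) · U_{j−i}.
At t = 1.5 h (j=3): Q = (12.8/10)·14 + (12.5/10)·20 + (13.5/10)·8 = 53.7 m³/s.

Q ≈ 53.7 m³/s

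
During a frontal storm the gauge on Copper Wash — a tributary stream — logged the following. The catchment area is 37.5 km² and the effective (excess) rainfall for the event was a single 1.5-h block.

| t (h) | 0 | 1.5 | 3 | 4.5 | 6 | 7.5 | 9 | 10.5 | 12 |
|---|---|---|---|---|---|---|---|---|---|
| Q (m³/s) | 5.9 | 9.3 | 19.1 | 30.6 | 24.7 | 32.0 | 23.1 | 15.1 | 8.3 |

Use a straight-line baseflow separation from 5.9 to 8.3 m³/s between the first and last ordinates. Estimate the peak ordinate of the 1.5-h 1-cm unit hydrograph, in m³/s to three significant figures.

Direct runoff: 0.00, 3.10, 12.60, 23.80, 17.60, 24.60, 15.40, 7.10, 0.00 m³/s; ΣQ_DR = 104.2 m³/s, peak = 24.60 m³/s.
Runoff depth d = ΣQ_DR·Δt / A = 104.2 × 5400 / (37.5 km²) = 15.00 mm.
The 1-cm UH is the DRH scaled by (10 mm)/d, so U_p = 24.60 × 10/15.00 = 16.4 m³/s.

U_p ≈ 16.4 m³/s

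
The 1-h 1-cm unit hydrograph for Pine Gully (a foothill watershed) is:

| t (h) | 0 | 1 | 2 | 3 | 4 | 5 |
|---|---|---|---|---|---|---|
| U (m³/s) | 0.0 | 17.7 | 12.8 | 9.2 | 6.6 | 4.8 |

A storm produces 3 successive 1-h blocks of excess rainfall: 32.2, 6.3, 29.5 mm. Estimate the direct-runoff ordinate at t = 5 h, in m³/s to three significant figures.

By discrete convolution, Q_j = Σ (P_i / 10 mm) · U_{j−i}.
At t = 5 h (j=5): Q = (32.2/10)·4.8 + (6.3/10)·6.6 + (29.5/10)·9.2 = 46.8 m³/s.

Q ≈ 46.8 m³/s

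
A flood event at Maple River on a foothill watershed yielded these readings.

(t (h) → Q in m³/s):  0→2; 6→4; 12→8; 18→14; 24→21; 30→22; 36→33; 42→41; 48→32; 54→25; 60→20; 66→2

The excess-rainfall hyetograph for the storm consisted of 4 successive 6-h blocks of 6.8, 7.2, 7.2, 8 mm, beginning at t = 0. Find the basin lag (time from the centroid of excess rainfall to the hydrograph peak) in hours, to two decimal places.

t_L ≈ 29.63 h

Centroid of excess rainfall: t_c = Σ P_i·t̄_i / ΣP_i = 12.3699 h (block centres at 3, 9, 15, 21 h).
Hydrograph peak occurs at t = 42 h, so basin lag t_L = 42 − 12.3699 = 29.63 h.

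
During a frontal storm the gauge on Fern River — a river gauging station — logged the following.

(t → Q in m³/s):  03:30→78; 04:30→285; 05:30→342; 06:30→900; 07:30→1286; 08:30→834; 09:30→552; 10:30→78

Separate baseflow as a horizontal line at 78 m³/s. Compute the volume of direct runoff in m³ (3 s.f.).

V ≈ 1.34 × 10^7 m³

Direct-runoff ordinates (Q − Q_b): 0.0, 207.0, 264.0, 822.0, 1208.0, 756.0, 474.0, 0.0 m³/s.
ΣQ_DR = 3731 m³/s.
With Δt = 1 h = 3600 s, V = ΣQ_DR · Δt = 3731 × 3600 = 1.34 × 10^7 m³.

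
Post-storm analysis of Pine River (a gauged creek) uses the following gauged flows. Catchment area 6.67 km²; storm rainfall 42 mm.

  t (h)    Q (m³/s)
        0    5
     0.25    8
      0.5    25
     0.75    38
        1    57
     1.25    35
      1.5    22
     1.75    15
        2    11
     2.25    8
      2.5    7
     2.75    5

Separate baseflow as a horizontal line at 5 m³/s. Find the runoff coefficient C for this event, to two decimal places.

C ≈ 0.57

ΣQ_DR = 176.0 m³/s; V = ΣQ_DR·Δt = 1.584 × 10^5 m³.
Runoff depth d = V / A = 23.75 mm.
C = d / P = 23.75 / 42 = 0.57.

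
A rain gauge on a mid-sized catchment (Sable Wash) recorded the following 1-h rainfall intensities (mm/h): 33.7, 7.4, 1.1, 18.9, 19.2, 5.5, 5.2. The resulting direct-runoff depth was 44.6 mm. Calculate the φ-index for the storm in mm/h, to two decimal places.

Only the 3 blocks with intensity above φ contribute runoff: 33.7, 18.9, 19.2 mm/h.
Σ(I−φ)·Δt = d  ⇒  (33.7+18.9+19.2 − 3φ)·1 = 44.6
φ = (71.80 − 44.6/1) / 3 = 9.07 mm/h.

φ ≈ 9.07 mm/h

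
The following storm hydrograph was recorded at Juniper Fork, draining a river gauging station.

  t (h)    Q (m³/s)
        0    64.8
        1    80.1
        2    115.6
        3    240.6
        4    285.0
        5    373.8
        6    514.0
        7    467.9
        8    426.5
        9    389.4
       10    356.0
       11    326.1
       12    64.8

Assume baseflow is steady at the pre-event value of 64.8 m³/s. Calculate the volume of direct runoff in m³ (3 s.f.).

V ≈ 1.03 × 10^7 m³

Direct-runoff ordinates (Q − Q_b): 0.0, 15.3, 50.8, 175.8, 220.2, 309.0, 449.2, 403.1, 361.7, 324.6, 291.2, 261.3, 0.0 m³/s.
ΣQ_DR = 2862 m³/s.
With Δt = 1 h = 3600 s, V = ΣQ_DR · Δt = 2862 × 3600 = 1.03 × 10^7 m³.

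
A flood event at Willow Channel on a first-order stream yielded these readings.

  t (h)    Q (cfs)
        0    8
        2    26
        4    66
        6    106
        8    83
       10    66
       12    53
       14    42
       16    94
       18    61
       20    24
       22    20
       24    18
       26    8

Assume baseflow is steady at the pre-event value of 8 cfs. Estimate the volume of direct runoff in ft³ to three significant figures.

V ≈ 4.05 × 10^6 ft³

Direct-runoff ordinates (Q − Q_b): 0.0, 18.0, 58.0, 98.0, 75.0, 58.0, 45.0, 34.0, 86.0, 53.0, 16.0, 12.0, 10.0, 0.0 cfs.
ΣQ_DR = 563.0 cfs.
With Δt = 2 h = 7200 s, V = ΣQ_DR · Δt = 563.0 × 7200 = 4.05 × 10^6 ft³.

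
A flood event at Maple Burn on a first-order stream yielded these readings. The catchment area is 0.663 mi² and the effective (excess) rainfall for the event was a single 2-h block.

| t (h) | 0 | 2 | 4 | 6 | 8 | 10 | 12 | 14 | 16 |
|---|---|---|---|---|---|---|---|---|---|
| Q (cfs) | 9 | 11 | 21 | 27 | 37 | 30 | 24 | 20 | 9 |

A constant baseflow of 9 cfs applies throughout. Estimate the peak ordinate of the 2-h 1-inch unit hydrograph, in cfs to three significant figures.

Direct runoff: 0.0, 2.0, 12.0, 18.0, 28.0, 21.0, 15.0, 11.0, 0.0 cfs; ΣQ_DR = 107.0 cfs, peak = 28.0 cfs.
Runoff depth d = ΣQ_DR·Δt / A = 107.0 × 7200 / (0.663 mi²) = 0.5002 in.
The 1-inch UH is the DRH scaled by (1 in)/d, so U_p = 28.0 × 1/0.5002 = 56.0 cfs.

U_p ≈ 56.0 cfs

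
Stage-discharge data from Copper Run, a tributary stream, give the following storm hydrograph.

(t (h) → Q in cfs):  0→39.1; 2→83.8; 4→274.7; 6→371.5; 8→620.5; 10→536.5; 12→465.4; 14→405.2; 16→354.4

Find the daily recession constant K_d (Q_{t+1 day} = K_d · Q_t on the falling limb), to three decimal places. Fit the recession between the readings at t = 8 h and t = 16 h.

K_d ≈ 0.186

Between t = 8 h and t = 16 h the flow falls from 620.5 to 354.4 cfs over 4×2 h = 8 h.
Per-interval ratio K = (354.4/620.5)^(1/4) = 0.8693; K_d = K^(24/2) = 0.186.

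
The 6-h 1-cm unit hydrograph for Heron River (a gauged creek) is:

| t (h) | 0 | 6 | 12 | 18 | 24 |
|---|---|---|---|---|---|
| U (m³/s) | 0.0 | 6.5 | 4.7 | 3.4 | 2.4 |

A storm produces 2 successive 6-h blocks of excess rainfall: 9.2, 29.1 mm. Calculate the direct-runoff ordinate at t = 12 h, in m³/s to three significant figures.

By discrete convolution, Q_j = Σ (P_i / 10 mm) · U_{j−i}.
At t = 12 h (j=2): Q = (9.2/10)·4.7 + (29.1/10)·6.5 = 23.2 m³/s.

Q ≈ 23.2 m³/s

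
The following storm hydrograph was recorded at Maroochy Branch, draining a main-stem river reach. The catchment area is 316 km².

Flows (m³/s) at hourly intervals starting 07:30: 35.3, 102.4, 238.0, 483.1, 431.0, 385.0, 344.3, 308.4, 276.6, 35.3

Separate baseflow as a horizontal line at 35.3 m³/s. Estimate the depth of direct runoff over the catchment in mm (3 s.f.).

Direct runoff: 0.0, 67.1, 202.7, 447.8, 395.7, 349.7, 309.0, 273.1, 241.3, 0.0 m³/s; ΣQ_DR = 2286 m³/s.
V = ΣQ_DR · Δt = 2286 × 3600 s = 8.231 × 10^6 m³.
Over A = 316 km², depth = V / A = 26.0 mm.

d ≈ 26.0 mm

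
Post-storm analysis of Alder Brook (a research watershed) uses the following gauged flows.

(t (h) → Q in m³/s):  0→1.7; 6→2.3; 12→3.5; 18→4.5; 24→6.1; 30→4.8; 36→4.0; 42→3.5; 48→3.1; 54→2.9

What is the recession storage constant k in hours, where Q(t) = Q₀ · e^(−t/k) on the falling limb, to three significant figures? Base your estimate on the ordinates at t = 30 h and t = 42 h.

On the falling limb, Q drops from 4.8 to 3.5 m³/s between t = 30 h and t = 42 h (Δt = 12 h).
k = −Δt / ln(Q₂/Q₁) = −12 / ln(3.5/4.8) = 38.0 h.

k ≈ 38.0 h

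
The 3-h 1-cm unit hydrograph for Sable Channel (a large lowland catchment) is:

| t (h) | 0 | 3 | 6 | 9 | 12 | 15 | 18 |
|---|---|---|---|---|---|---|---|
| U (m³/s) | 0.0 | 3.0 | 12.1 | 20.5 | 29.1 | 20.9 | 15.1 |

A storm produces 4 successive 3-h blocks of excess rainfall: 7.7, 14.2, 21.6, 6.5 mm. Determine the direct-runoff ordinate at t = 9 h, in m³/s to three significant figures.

Q ≈ 39.4 m³/s

By discrete convolution, Q_j = Σ (P_i / 10 mm) · U_{j−i}.
At t = 9 h (j=3): Q = (7.7/10)·20.5 + (14.2/10)·12.1 + (21.6/10)·3.0 + (6.5/10)·0.0 = 39.4 m³/s.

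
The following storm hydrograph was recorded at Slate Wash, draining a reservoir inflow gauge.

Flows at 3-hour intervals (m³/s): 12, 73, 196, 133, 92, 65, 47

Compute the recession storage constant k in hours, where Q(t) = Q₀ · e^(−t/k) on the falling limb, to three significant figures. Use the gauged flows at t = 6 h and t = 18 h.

k ≈ 8.40 h

On the falling limb, Q drops from 196 to 47 m³/s between t = 6 h and t = 18 h (Δt = 12 h).
k = −Δt / ln(Q₂/Q₁) = −12 / ln(47/196) = 8.40 h.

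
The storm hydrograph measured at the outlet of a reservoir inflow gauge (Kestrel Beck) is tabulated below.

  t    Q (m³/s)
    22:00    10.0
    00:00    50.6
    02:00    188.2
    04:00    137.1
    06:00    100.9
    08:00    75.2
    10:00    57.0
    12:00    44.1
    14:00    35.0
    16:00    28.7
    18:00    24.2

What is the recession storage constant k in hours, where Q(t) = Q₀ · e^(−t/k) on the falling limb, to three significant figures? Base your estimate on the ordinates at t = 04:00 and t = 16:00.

k ≈ 7.67 h

On the falling limb, Q drops from 137.1 to 28.7 m³/s between t = 04:00 and t = 16:00 (Δt = 12 h).
k = −Δt / ln(Q₂/Q₁) = −12 / ln(28.7/137.1) = 7.67 h.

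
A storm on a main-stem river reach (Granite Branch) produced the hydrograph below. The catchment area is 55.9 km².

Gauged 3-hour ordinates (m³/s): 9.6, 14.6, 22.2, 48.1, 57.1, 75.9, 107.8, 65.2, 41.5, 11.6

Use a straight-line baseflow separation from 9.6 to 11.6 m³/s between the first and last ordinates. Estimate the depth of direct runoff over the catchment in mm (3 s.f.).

Direct runoff: 0.00, 4.78, 12.16, 37.83, 46.61, 65.19, 96.87, 54.04, 30.12, 0.00 m³/s; ΣQ_DR = 347.6 m³/s.
V = ΣQ_DR · Δt = 347.6 × 10800 s = 3.754 × 10^6 m³.
Over A = 55.9 km², depth = V / A = 67.2 mm.

d ≈ 67.2 mm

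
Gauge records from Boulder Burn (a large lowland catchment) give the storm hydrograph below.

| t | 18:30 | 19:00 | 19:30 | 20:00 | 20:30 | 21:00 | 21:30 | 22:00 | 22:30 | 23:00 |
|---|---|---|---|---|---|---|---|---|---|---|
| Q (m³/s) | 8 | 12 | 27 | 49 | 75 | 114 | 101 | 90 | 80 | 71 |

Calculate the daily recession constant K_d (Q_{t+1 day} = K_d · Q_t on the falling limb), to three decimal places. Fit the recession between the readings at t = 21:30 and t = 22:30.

K_d ≈ 0.004

Between t = 21:30 and t = 22:30 the flow falls from 101 to 80 m³/s over 2×0.5 h = 1 h.
Per-interval ratio K = (80/101)^(1/2) = 0.8900; K_d = K^(24/0.5) = 0.004.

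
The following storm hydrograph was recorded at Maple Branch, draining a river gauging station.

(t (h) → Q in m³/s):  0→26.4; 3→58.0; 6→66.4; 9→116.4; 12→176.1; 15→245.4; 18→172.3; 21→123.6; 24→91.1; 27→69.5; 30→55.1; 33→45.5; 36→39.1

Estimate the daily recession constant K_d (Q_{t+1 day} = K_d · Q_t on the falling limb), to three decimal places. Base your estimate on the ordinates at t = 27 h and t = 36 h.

K_d ≈ 0.216

Between t = 27 h and t = 36 h the flow falls from 69.5 to 39.1 m³/s over 3×3 h = 9 h.
Per-interval ratio K = (39.1/69.5)^(1/3) = 0.8255; K_d = K^(24/3) = 0.216.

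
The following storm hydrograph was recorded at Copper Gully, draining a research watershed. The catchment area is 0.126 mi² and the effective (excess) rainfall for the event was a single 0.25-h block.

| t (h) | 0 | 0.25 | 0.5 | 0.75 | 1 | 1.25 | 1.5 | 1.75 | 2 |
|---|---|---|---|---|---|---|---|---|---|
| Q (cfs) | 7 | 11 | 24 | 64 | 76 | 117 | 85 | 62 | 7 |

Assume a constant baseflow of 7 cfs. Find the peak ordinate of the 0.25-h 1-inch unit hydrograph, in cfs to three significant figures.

U_p ≈ 91.7 cfs

Direct runoff: 0.0, 4.0, 17.0, 57.0, 69.0, 110.0, 78.0, 55.0, 0.0 cfs; ΣQ_DR = 390.0 cfs, peak = 110.0 cfs.
Runoff depth d = ΣQ_DR·Δt / A = 390.0 × 900 / (0.126 mi²) = 1.199 in.
The 1-inch UH is the DRH scaled by (1 in)/d, so U_p = 110.0 × 1/1.199 = 91.7 cfs.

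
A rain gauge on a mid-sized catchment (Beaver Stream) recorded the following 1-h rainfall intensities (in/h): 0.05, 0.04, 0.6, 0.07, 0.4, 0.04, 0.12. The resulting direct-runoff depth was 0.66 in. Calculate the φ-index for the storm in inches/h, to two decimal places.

Only the 2 blocks with intensity above φ contribute runoff: 0.6, 0.4 in/h.
Σ(I−φ)·Δt = d  ⇒  (0.6+0.4 − 2φ)·1 = 0.66
φ = (1.000 − 0.66/1) / 2 = 0.17 in/h.

φ ≈ 0.17 in/h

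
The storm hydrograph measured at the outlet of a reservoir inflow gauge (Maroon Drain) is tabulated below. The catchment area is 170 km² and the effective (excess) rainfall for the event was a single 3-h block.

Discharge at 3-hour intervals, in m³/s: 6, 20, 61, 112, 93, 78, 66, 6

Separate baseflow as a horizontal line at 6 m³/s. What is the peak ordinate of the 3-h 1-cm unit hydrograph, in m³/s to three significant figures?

Direct runoff: 0.0, 14.0, 55.0, 106.0, 87.0, 72.0, 60.0, 0.0 m³/s; ΣQ_DR = 394.0 m³/s, peak = 106.0 m³/s.
Runoff depth d = ΣQ_DR·Δt / A = 394.0 × 10800 / (170 km²) = 25.03 mm.
The 1-cm UH is the DRH scaled by (10 mm)/d, so U_p = 106.0 × 10/25.03 = 42.3 m³/s.

U_p ≈ 42.3 m³/s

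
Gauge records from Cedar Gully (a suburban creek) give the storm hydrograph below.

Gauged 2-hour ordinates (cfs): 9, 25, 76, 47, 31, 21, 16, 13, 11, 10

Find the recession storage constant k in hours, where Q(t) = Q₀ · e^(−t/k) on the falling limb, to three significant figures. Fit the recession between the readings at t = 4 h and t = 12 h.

On the falling limb, Q drops from 76 to 16 cfs between t = 4 h and t = 12 h (Δt = 8 h).
k = −Δt / ln(Q₂/Q₁) = −8 / ln(16/76) = 5.13 h.

k ≈ 5.13 h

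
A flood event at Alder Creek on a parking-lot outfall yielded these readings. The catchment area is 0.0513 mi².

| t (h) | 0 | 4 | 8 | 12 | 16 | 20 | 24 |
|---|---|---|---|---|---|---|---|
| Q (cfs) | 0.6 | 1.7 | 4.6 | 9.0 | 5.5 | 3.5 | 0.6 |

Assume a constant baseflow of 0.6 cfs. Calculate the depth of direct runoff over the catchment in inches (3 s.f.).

Direct runoff: 0.0, 1.1, 4.0, 8.4, 4.9, 2.9, 0.0 cfs; ΣQ_DR = 21.30 cfs.
V = ΣQ_DR · Δt = 21.30 × 14400 s = 3.067 × 10^5 ft³.
Over A = 0.0513 mi², depth = V / A = 2.57 in.

d ≈ 2.57 in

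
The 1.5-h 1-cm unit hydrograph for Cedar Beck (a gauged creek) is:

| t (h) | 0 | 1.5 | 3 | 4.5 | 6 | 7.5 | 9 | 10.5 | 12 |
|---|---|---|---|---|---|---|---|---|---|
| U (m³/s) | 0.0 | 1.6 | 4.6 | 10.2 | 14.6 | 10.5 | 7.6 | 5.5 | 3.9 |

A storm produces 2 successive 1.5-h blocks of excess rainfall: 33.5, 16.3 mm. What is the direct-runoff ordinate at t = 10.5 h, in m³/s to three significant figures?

By discrete convolution, Q_j = Σ (P_i / 10 mm) · U_{j−i}.
At t = 10.5 h (j=7): Q = (33.5/10)·5.5 + (16.3/10)·7.6 = 30.8 m³/s.

Q ≈ 30.8 m³/s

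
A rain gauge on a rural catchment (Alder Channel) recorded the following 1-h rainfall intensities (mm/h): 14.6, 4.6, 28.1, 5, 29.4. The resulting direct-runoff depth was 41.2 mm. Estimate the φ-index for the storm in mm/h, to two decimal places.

φ ≈ 10.30 mm/h

Only the 3 blocks with intensity above φ contribute runoff: 14.6, 28.1, 29.4 mm/h.
Σ(I−φ)·Δt = d  ⇒  (14.6+28.1+29.4 − 3φ)·1 = 41.2
φ = (72.10 − 41.2/1) / 3 = 10.30 mm/h.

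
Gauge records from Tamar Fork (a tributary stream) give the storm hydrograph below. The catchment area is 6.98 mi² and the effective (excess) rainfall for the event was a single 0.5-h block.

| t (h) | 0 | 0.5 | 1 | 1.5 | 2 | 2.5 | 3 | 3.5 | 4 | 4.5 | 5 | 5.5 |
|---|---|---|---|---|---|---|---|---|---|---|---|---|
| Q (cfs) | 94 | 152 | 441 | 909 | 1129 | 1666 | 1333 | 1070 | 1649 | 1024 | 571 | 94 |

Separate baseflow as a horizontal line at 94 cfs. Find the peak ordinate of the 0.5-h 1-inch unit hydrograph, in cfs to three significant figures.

Direct runoff: 0.0, 58.0, 347.0, 815.0, 1035.0, 1572.0, 1239.0, 976.0, 1555.0, 930.0, 477.0, 0.0 cfs; ΣQ_DR = 9004 cfs, peak = 1572.0 cfs.
Runoff depth d = ΣQ_DR·Δt / A = 9004 × 1800 / (6.98 mi²) = 0.9995 in.
The 1-inch UH is the DRH scaled by (1 in)/d, so U_p = 1572.0 × 1/0.9995 = 1570 cfs.

U_p ≈ 1570 cfs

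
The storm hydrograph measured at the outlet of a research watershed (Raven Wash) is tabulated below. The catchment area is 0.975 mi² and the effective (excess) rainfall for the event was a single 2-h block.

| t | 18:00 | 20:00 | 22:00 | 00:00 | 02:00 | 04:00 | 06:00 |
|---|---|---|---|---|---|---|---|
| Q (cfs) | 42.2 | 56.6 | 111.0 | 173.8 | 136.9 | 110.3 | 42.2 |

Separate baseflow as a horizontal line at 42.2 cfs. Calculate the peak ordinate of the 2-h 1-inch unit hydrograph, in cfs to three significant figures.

Direct runoff: 0.0, 14.4, 68.8, 131.6, 94.7, 68.1, 0.0 cfs; ΣQ_DR = 377.6 cfs, peak = 131.6 cfs.
Runoff depth d = ΣQ_DR·Δt / A = 377.6 × 7200 / (0.975 mi²) = 1.200 in.
The 1-inch UH is the DRH scaled by (1 in)/d, so U_p = 131.6 × 1/1.200 = 110 cfs.

U_p ≈ 110 cfs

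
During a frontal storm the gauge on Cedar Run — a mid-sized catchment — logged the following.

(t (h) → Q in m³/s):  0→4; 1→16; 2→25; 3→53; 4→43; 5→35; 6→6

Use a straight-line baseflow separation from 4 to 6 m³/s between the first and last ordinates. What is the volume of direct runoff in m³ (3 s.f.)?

V ≈ 5.29 × 10^5 m³

Direct-runoff ordinates (Q − Q_b): 0.00, 11.67, 20.33, 48.00, 37.67, 29.33, 0.00 m³/s.
ΣQ_DR = 147.0 m³/s.
With Δt = 1 h = 3600 s, V = ΣQ_DR · Δt = 147.0 × 3600 = 5.29 × 10^5 m³.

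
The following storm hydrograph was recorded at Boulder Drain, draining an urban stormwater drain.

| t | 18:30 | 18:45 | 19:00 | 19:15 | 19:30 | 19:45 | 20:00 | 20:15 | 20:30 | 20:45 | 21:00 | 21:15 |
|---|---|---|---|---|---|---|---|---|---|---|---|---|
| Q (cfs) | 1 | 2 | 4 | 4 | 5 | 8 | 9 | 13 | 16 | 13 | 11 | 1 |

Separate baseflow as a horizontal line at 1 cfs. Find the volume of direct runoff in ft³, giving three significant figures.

V ≈ 67500 ft³

Direct-runoff ordinates (Q − Q_b): 0.0, 1.0, 3.0, 3.0, 4.0, 7.0, 8.0, 12.0, 15.0, 12.0, 10.0, 0.0 cfs.
ΣQ_DR = 75.00 cfs.
With Δt = 0.25 h = 900 s, V = ΣQ_DR · Δt = 75.00 × 900 = 67500 ft³.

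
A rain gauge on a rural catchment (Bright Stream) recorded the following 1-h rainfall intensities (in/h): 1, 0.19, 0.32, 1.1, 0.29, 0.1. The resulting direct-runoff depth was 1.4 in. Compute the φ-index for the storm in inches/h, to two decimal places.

Only the 2 blocks with intensity above φ contribute runoff: 1, 1.1 in/h.
Σ(I−φ)·Δt = d  ⇒  (1+1.1 − 2φ)·1 = 1.4
φ = (2.100 − 1.4/1) / 2 = 0.35 in/h.

φ ≈ 0.35 in/h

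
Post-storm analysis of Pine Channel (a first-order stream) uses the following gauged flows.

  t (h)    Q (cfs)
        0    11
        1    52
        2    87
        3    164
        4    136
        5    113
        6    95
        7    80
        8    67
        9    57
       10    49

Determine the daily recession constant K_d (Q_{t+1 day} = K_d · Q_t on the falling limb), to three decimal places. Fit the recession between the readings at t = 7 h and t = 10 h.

Between t = 7 h and t = 10 h the flow falls from 80 to 49 cfs over 3×1 h = 3 h.
Per-interval ratio K = (49/80)^(1/3) = 0.8492; K_d = K^(24/1) = 0.020.

K_d ≈ 0.020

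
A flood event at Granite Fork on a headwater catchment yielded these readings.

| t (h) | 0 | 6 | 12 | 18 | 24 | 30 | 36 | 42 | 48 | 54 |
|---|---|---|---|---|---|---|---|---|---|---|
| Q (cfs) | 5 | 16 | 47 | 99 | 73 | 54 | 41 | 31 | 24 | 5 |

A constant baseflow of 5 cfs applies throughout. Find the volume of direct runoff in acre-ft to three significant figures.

Direct-runoff ordinates (Q − Q_b): 0.0, 11.0, 42.0, 94.0, 68.0, 49.0, 36.0, 26.0, 19.0, 0.0 cfs.
ΣQ_DR = 345.0 cfs.
With Δt = 6 h = 21600 s, V = ΣQ_DR · Δt = 345.0 × 21600 = 7.45 × 10^6 ft³ = 171 acre-ft.

V ≈ 171 acre-ft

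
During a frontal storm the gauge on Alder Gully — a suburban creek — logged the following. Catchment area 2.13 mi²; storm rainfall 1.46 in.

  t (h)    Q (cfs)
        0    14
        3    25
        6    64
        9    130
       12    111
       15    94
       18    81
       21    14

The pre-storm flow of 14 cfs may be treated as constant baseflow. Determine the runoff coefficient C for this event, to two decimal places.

C ≈ 0.63

ΣQ_DR = 421.0 cfs; V = ΣQ_DR·Δt = 4.547 × 10^6 ft³.
Runoff depth d = V / A = 0.9188 in.
C = d / P = 0.9188 / 1.46 = 0.63.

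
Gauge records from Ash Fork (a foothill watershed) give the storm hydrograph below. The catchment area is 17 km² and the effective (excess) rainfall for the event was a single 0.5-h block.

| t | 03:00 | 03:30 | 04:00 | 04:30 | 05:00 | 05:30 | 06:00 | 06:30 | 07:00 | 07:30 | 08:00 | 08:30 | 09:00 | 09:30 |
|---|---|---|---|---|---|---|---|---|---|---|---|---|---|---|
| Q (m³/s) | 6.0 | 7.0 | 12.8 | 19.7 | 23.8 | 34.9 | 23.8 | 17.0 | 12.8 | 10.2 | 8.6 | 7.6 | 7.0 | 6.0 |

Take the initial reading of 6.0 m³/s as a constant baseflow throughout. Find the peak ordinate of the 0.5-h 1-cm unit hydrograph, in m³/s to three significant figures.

Direct runoff: 0.0, 1.0, 6.8, 13.7, 17.8, 28.9, 17.8, 11.0, 6.8, 4.2, 2.6, 1.6, 1.0, 0.0 m³/s; ΣQ_DR = 113.2 m³/s, peak = 28.9 m³/s.
Runoff depth d = ΣQ_DR·Δt / A = 113.2 × 1800 / (17 km²) = 11.99 mm.
The 1-cm UH is the DRH scaled by (10 mm)/d, so U_p = 28.9 × 10/11.99 = 24.1 m³/s.

U_p ≈ 24.1 m³/s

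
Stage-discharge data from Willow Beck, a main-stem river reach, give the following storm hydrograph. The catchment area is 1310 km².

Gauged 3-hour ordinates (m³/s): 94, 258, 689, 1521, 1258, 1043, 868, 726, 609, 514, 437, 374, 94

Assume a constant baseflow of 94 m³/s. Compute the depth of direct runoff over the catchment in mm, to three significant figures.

d ≈ 59.9 mm

Direct runoff: 0.0, 164.0, 595.0, 1427.0, 1164.0, 949.0, 774.0, 632.0, 515.0, 420.0, 343.0, 280.0, 0.0 m³/s; ΣQ_DR = 7263 m³/s.
V = ΣQ_DR · Δt = 7263 × 10800 s = 7.844 × 10^7 m³.
Over A = 1310 km², depth = V / A = 59.9 mm.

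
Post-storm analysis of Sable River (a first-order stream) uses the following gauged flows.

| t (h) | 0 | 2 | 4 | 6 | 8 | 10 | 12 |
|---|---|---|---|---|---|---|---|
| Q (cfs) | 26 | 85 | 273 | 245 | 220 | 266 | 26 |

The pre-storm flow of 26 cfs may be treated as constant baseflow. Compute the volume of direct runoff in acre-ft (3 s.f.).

Direct-runoff ordinates (Q − Q_b): 0.0, 59.0, 247.0, 219.0, 194.0, 240.0, 0.0 cfs.
ΣQ_DR = 959.0 cfs.
With Δt = 2 h = 7200 s, V = ΣQ_DR · Δt = 959.0 × 7200 = 6.90 × 10^6 ft³ = 159 acre-ft.

V ≈ 159 acre-ft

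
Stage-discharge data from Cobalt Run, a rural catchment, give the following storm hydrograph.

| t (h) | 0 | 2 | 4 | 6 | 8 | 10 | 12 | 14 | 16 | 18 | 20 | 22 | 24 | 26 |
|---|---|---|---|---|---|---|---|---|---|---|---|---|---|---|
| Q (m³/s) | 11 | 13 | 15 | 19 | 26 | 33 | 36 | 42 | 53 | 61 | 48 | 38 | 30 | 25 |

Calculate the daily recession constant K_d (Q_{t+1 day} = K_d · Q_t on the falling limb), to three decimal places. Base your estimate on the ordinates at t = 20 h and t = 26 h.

K_d ≈ 0.074

Between t = 20 h and t = 26 h the flow falls from 48 to 25 m³/s over 3×2 h = 6 h.
Per-interval ratio K = (25/48)^(1/3) = 0.8046; K_d = K^(24/2) = 0.074.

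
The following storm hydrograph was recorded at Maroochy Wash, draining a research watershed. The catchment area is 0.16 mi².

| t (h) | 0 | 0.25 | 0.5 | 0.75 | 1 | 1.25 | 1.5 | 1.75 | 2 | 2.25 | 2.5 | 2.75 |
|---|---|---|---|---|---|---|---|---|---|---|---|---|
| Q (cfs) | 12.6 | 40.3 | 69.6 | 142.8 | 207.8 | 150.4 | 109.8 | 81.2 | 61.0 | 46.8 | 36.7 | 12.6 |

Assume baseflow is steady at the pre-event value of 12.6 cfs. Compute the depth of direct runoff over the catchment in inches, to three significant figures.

d ≈ 1.99 in

Direct runoff: 0.0, 27.7, 57.0, 130.2, 195.2, 137.8, 97.2, 68.6, 48.4, 34.2, 24.1, 0.0 cfs; ΣQ_DR = 820.4 cfs.
V = ΣQ_DR · Δt = 820.4 × 900 s = 7.384 × 10^5 ft³.
Over A = 0.16 mi², depth = V / A = 1.99 in.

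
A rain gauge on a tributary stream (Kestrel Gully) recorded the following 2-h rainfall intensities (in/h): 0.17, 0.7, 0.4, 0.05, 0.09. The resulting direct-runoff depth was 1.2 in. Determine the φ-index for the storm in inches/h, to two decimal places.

φ ≈ 0.25 in/h

Only the 2 blocks with intensity above φ contribute runoff: 0.7, 0.4 in/h.
Σ(I−φ)·Δt = d  ⇒  (0.7+0.4 − 2φ)·2 = 1.2
φ = (1.100 − 1.2/2) / 2 = 0.25 in/h.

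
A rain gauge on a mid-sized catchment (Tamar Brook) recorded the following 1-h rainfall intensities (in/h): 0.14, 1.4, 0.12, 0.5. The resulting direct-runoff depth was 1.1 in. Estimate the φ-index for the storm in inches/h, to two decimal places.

φ ≈ 0.40 in/h

Only the 2 blocks with intensity above φ contribute runoff: 1.4, 0.5 in/h.
Σ(I−φ)·Δt = d  ⇒  (1.4+0.5 − 2φ)·1 = 1.1
φ = (1.900 − 1.1/1) / 2 = 0.40 in/h.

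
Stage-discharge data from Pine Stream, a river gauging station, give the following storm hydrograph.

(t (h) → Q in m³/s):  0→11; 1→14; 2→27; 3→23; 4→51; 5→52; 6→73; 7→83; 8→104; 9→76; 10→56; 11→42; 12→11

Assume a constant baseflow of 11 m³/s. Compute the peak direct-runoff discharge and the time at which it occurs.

Subtracting baseflow gives direct-runoff ordinates: 0.0, 3.0, 16.0, 12.0, 40.0, 41.0, 62.0, 72.0, 93.0, 65.0, 45.0, 31.0, 0.0 m³/s.
The maximum is 93.0 m³/s, occurring at the reading for t = 8 h.

Q_p = 93.0 m³/s at t = 8 h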